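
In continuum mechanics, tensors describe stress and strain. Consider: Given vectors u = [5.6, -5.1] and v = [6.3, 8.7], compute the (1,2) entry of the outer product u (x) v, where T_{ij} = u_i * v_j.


The outer product entry T_{ij} = u_i * v_j.
We need i=1, j=2.
u_1 = 5.6, v_2 = 8.7
T_{1,2} = 5.6 * 8.7 = 48.72

48.72


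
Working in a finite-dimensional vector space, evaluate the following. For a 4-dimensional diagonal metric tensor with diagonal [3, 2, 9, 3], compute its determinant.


For a diagonal metric, the determinant is the product of diagonal entries.
Diagonal entries: 3, 2, 9, 3
det(g) = 3 * 2 * 9 * 3 = 162

162


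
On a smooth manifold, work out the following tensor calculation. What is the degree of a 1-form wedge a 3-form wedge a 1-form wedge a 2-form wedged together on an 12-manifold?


The degree of a wedge product is the sum of the degrees of the individual forms.
Degrees: 1, 3, 1, 2
Total degree = 1 + 3 + 1 + 2 = 7

7


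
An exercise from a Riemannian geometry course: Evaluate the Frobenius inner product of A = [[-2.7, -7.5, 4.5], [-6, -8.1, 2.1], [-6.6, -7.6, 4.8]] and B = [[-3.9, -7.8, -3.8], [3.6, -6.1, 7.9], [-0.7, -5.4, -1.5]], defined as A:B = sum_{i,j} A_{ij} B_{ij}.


A:B = sum over all i,j of A_{ij} * B_{ij}.
Row 1: -2.7*-3.9=10.53, -7.5*-7.8=58.5, 4.5*-3.8=-17.1 => row sum = 51.93
Row 2: -6*3.6=-21.6, -8.1*-6.1=49.41, 2.1*7.9=16.59 => row sum = 44.4
Row 3: -6.6*-0.7=4.62, -7.6*-5.4=41.04, 4.8*-1.5=-7.2 => row sum = 38.46
Total = 51.93 + 44.4 + 38.46 = 134.79

134.79


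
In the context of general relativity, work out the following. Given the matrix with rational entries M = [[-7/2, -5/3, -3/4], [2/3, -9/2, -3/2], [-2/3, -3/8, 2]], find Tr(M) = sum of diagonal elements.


The trace is the sum of diagonal entries.
Diagonal: M[1,1] = -7/2, M[2,2] = -9/2, M[3,3] = 2
Tr(M) = -7/2 + -9/2 + 2
Computing step by step:
After adding M[1,1]: -7/2
After adding M[2,2]: -8
After adding M[3,3]: -6
Tr(M) = -6

-6


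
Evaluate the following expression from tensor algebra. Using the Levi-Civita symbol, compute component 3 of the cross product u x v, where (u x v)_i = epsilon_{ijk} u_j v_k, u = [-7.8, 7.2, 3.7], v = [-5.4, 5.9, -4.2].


(u x v)_3 = sum_{j,k} epsilon_{3jk} u_j v_k. Only permutations of (1,2,3) contribute; the two non-zero terms are:
eps_{312} u_1 v_2 = 1 * -7.8 * 5.9 = -46.02
eps_{321} u_2 v_1 = -1 * 7.2 * -5.4 = 38.88
(u x v)_3 = -7.14

-7.14


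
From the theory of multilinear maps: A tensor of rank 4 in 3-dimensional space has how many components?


The number of components of a rank-r tensor in d dimensions is d^r.
Here d = 3 and r = 4.
3^4 = 81

81


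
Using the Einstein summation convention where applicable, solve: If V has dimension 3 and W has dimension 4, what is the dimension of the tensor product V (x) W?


The dimension of a tensor product is the product of dimensions.
dim(V) = 3, dim(W) = 4
dim(V (x) W) = 3 * 4 = 12

12


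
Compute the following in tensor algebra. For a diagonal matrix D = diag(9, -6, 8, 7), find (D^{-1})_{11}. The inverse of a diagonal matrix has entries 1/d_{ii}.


For a diagonal matrix, the inverse has entries (D^{-1})_{ii} = 1/d_{ii}.
The diagonal entries are: d_{11} = 9, d_{22} = -6, d_{33} = 8, d_{44} = 7
We need (D^{-1})_{11} = 1/d_{11} = 1/9 = 1/9

1/9


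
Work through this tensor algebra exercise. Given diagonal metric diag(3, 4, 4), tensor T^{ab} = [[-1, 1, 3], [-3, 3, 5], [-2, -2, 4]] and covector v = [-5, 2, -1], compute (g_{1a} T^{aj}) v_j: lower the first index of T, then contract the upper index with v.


Step 1: lower the first index. For a diagonal metric, g_{ia} T^{aj} = g_{ii} T^{ij} (no sum on i).
g_{11} = 3
S_1{}^1 = 3 * T^{11} = 3 * -1 = -3
S_1{}^2 = 3 * T^{12} = 3 * 1 = 3
S_1{}^3 = 3 * T^{13} = 3 * 3 = 9
Step 2: contract S_1{}^j with v_j.
S_1{}^1 * v_1 = -3 * -5 = 15
S_1{}^2 * v_2 = 3 * 2 = 6
S_1{}^3 * v_3 = 9 * -1 = -9
Result = 15 + 6 + -9 = 12

12


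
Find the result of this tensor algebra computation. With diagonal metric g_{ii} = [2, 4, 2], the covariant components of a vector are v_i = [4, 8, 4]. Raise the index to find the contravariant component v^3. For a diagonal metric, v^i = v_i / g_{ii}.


To raise an index with a diagonal metric: v^i = v_i / g_{ii}.
For index 3: v_3 = 4, g_{33} = 2
v^3 = 4 / 2 = 2

2


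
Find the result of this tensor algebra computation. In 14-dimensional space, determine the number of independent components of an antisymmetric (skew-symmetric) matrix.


An antisymmetric rank-2 tensor satisfies A_{ij} = -A_{ji}, so diagonal entries are zero.
The independent components are the upper-triangular entries: C(n, 2) = n(n-1)/2.
n = 14
C(14, 2) = 14 * 13 / 2 = 182 / 2 = 91

91


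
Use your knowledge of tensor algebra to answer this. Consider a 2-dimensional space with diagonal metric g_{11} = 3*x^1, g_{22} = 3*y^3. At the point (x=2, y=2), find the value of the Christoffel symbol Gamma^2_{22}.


For a diagonal metric, Gamma^k_{ij} = (1/2) g^{kk} (dg_{ik}/dx_j + dg_{jk}/dx_i - dg_{ij}/dx_k).
The metric is diagonal, so g_{ab} = 0 for a != b.
At the given point: g_{11} = 6, g_{22} = 24
g^{22} = 1/24
dg_{22}/dx_2 = dg_{22}/dx_2 = 36
dg_{22}/dx_2 = dg_{22}/dx_2 = 36
dg_{22}/dx_2 = dg_{22}/dx_2 = 36
Numerator = 36 + 36 - 36 = 36
Gamma^2_{22} = 36 / (2 * 24) = 3/4

3/4


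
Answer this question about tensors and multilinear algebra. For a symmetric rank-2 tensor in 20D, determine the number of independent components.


A symmetric rank-2 tensor in d dimensions has d(d+1)/2 independent components.
d = 20
d(d+1)/2 = 20 * 21 / 2 = 420 / 2 = 210

210


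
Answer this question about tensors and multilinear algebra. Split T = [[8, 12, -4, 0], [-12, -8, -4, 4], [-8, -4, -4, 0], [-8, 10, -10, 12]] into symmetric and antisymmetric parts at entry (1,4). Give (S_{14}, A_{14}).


T_{14} = 0
T_{41} = -8
S_{14} = (0 + -8)/2 = -8/2 = -4
A_{14} = (0 - -8)/2 = 8/2 = 4
Check: S + A = -4 + 4 = 0 = T_{14}.

(-4, 4)


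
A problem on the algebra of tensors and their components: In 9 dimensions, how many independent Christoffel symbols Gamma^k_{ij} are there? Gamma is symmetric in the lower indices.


Christoffel symbols Gamma^k_{ij} are symmetric in i,j, so there are d * d(d+1)/2 independent symbols.
d = 9
d(d+1)/2 = 9 * 10 / 2 = 45
Total = 9 * 45 = 405

405


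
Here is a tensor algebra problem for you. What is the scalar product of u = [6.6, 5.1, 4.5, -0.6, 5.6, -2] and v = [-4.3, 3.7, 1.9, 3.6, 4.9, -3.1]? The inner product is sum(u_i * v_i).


The inner product u . v = sum of u_i * v_i.
Term-by-term: 6.6 * -4.3, 5.1 * 3.7, 4.5 * 1.9, -0.6 * 3.6, 5.6 * 4.9, -2 * -3.1
Products: -28.38, 18.87, 8.55, -2.16, 27.44, 6.2
Sum = -28.38 + 18.87 + 8.55 + -2.16 + 27.44 + 6.2 = 30.52

30.52


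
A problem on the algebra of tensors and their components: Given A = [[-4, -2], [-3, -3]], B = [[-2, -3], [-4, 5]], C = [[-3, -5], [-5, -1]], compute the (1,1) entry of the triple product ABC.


(ABC)_{11} = sum_m (AB)_{1m} C_{m1}. First compute row 1 of AB.
(AB)_{11} = -4*-2 + -2*-4 = 16
(AB)_{12} = -4*-3 + -2*5 = 2
Now contract with column 1 of C:
(AB)_{11} * C_{11} = 16 * -3 = -48
(AB)_{12} * C_{21} = 2 * -5 = -10
(ABC)_{11} = -48 + -10 = -58

-58


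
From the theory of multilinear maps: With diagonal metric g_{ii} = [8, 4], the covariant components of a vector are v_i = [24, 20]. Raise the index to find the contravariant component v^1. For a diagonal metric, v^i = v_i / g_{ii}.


To raise an index with a diagonal metric: v^i = v_i / g_{ii}.
For index 1: v_1 = 24, g_{11} = 8
v^1 = 24 / 8 = 3

3


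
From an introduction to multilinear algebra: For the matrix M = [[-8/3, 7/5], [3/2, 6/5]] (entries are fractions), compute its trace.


The trace is the sum of diagonal entries.
Diagonal: M[1,1] = -8/3, M[2,2] = 6/5
Tr(M) = -8/3 + 6/5
Computing step by step:
After adding M[1,1]: -8/3
After adding M[2,2]: -22/15
Tr(M) = -22/15

-22/15


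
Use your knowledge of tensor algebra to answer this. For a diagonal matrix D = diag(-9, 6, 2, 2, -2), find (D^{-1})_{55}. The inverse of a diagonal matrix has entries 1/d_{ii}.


For a diagonal matrix, the inverse has entries (D^{-1})_{ii} = 1/d_{ii}.
The diagonal entries are: d_{11} = -9, d_{22} = 6, d_{33} = 2, d_{44} = 2, d_{55} = -2
We need (D^{-1})_{55} = 1/d_{55} = 1/-2 = -1/2

-1/2


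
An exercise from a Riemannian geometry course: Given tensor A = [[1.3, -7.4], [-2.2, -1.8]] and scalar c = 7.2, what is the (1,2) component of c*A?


Scalar multiplication: (cA)_{ij} = c * A_{ij}.
c = 7.2
A_{12} = -7.4
(cA)_{12} = 7.2 * -7.4 = -53.28

-53.28


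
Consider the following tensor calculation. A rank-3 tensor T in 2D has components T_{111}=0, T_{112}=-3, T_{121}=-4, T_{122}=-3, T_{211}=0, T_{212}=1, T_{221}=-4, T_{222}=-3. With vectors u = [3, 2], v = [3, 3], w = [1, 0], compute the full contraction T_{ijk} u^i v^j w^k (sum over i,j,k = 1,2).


S = sum over i,j,k of T_{ijk} u_i v_j w_k. Expanding all 8 terms:
T_{111}*u_1*v_1*w_1 = 0*3*3*1 = 0  (running total: 0)
T_{112}*u_1*v_1*w_2 = -3*3*3*0 = 0  (running total: 0)
T_{121}*u_1*v_2*w_1 = -4*3*3*1 = -36  (running total: -36)
T_{122}*u_1*v_2*w_2 = -3*3*3*0 = 0  (running total: -36)
T_{211}*u_2*v_1*w_1 = 0*2*3*1 = 0  (running total: -36)
T_{212}*u_2*v_1*w_2 = 1*2*3*0 = 0  (running total: -36)
T_{221}*u_2*v_2*w_1 = -4*2*3*1 = -24  (running total: -60)
T_{222}*u_2*v_2*w_2 = -3*2*3*0 = 0  (running total: -60)
S = -60

-60


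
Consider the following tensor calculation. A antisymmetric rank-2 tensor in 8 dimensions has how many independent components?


A antisymmetric rank-2 tensor in d dimensions has d(d-1)/2 independent components.
d = 8
d(d-1)/2 = 8 * 7 / 2 = 56 / 2 = 28

28


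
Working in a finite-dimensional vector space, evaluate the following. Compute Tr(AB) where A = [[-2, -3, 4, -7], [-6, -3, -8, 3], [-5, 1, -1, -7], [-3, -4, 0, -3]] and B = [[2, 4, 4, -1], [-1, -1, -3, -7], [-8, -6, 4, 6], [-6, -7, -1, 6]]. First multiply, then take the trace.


Tr(AB) = sum_i (AB)_{ii} where (AB)_{ii} = sum_k A_{ik} B_{ki}.
(AB)_{11} = -2*2 + -3*-1 + 4*-8 + -7*-6 = 9
(AB)_{22} = -6*4 + -3*-1 + -8*-6 + 3*-7 = 6
(AB)_{33} = -5*4 + 1*-3 + -1*4 + -7*-1 = -20
(AB)_{44} = -3*-1 + -4*-7 + 0*6 + -3*6 = 13
Tr(AB) = 9 + 6 + -20 + 13 = 8

8


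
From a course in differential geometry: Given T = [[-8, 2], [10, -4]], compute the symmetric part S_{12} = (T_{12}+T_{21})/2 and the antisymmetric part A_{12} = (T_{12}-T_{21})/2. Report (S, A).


T_{12} = 2
T_{21} = 10
S_{12} = (2 + 10)/2 = 12/2 = 6
A_{12} = (2 - 10)/2 = -8/2 = -4
Check: S + A = 6 + -4 = 2 = T_{12}.

(6, -4)


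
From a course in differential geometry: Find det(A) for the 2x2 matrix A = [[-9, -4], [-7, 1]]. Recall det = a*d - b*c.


For a 2x2 matrix [[a, b], [c, d]], det = a*d - b*c.
a = -9, b = -4, c = -7, d = 1
a*d = -9 * 1 = -9
b*c = -4 * -7 = 28
det = -9 - 28 = -37

-37


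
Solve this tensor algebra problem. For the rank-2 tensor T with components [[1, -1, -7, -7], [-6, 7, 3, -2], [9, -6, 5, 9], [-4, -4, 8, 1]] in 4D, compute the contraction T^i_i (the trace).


The contraction (trace) of a rank-2 tensor is the sum of its diagonal elements.
Diagonal entries: A[1,1] = 1, A[2,2] = 7, A[3,3] = 5, A[4,4] = 1
Tr(A) = 1 + 7 + 5 + 1 = 14

14


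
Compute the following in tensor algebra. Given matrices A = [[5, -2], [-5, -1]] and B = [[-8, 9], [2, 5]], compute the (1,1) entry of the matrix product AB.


(AB)_{ij} = sum_k A_{ik} B_{kj}.
For i=1, j=1:
A_{11} * B_{11} = 5 * -8 = -40
A_{12} * B_{21} = -2 * 2 = -4
Sum = -40 + -4 = -44

-44


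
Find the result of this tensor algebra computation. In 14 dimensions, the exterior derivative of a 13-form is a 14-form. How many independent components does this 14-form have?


The exterior derivative of a p-form is a (p+1)-form.
Its number of independent components is C(n, p+1).
n = 14, p+1 = 14
C(14, 14) = 1

1


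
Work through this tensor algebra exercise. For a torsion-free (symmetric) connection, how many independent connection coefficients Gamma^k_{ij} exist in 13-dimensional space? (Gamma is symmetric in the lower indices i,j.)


Christoffel symbols Gamma^k_{ij} are symmetric in i,j, so there are d * d(d+1)/2 independent symbols.
d = 13
d(d+1)/2 = 13 * 14 / 2 = 91
Total = 13 * 91 = 1183

1183


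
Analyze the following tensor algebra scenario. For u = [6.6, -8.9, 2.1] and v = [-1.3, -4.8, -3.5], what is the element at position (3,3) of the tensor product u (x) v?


The outer product entry T_{ij} = u_i * v_j.
We need i=3, j=3.
u_3 = 2.1, v_3 = -3.5
T_{3,3} = 2.1 * -3.5 = -7.35

-7.35


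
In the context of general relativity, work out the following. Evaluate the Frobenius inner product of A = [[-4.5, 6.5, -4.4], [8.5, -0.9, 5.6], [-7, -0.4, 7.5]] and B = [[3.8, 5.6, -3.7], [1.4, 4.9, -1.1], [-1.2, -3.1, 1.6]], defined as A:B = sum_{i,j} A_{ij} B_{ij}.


A:B = sum over all i,j of A_{ij} * B_{ij}.
Row 1: -4.5*3.8=-17.1, 6.5*5.6=36.4, -4.4*-3.7=16.28 => row sum = 35.58
Row 2: 8.5*1.4=11.9, -0.9*4.9=-4.41, 5.6*-1.1=-6.16 => row sum = 1.33
Row 3: -7*-1.2=8.4, -0.4*-3.1=1.24, 7.5*1.6=12 => row sum = 21.64
Total = 35.58 + 1.33 + 21.64 = 58.55

58.55


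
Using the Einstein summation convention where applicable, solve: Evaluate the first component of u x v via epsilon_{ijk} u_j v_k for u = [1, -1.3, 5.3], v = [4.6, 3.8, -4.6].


(u x v)_1 = sum_{j,k} epsilon_{1jk} u_j v_k. Only permutations of (1,2,3) contribute; the two non-zero terms are:
eps_{123} u_2 v_3 = 1 * -1.3 * -4.6 = 5.98
eps_{132} u_3 v_2 = -1 * 5.3 * 3.8 = -20.14
(u x v)_1 = -14.16

-14.16


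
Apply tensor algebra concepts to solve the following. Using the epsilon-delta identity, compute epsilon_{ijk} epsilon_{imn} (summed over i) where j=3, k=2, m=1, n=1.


Using the identity: epsilon_{ijk} epsilon_{imn} = delta_{jm} delta_{kn} - delta_{jn} delta_{km}.
delta_{31} = 0
delta_{21} = 0
delta_{31} = 0
delta_{21} = 0
Result = 0 * 0 - 0 * 0 = 0 - 0 = 0

0


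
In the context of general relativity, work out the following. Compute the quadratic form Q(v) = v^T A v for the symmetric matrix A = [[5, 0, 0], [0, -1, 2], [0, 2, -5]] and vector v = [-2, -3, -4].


First compute Av:
(Av)_1 = 5*-2 + 0*-3 + 0*-4 = -10
(Av)_2 = 0*-2 + -1*-3 + 2*-4 = -5
(Av)_3 = 0*-2 + 2*-3 + -5*-4 = 14
Av = [-10, -5, 14]
Then v^T (Av) = -2*-10 + -3*-5 + -4*14
= 20 + 15 + -56 = -21

-21


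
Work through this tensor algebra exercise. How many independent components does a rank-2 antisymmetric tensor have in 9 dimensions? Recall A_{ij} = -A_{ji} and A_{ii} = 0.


An antisymmetric rank-2 tensor satisfies A_{ij} = -A_{ji}, so diagonal entries are zero.
The independent components are the upper-triangular entries: C(n, 2) = n(n-1)/2.
n = 9
C(9, 2) = 9 * 8 / 2 = 72 / 2 = 36

36


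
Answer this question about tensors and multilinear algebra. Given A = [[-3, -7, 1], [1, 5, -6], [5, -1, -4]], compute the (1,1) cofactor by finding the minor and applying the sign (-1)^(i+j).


To find cofactor C_{11}, delete row 1 and column 1.
The resulting 2x2 submatrix is: [[5, -6], [-1, -4]]
Minor M_{11} = 5*-4 - -6*-1
  = -20 - 6 = -26
Sign = (-1)^(1+1) = (-1)^2 = 1
Cofactor C_{11} = 1 * -26 = -26

-26


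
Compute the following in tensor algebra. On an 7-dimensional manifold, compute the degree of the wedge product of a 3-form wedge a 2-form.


The degree of a wedge product is the sum of the degrees of the individual forms.
Degrees: 3, 2
Total degree = 3 + 2 = 5

5


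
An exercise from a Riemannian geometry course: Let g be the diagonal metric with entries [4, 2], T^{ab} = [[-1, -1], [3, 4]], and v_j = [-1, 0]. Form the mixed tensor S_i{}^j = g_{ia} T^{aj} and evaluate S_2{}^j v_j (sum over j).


Step 1: lower the first index. For a diagonal metric, g_{ia} T^{aj} = g_{ii} T^{ij} (no sum on i).
g_{22} = 2
S_2{}^1 = 2 * T^{21} = 2 * 3 = 6
S_2{}^2 = 2 * T^{22} = 2 * 4 = 8
Step 2: contract S_2{}^j with v_j.
S_2{}^1 * v_1 = 6 * -1 = -6
S_2{}^2 * v_2 = 8 * 0 = 0
Result = -6 + 0 = -6

-6


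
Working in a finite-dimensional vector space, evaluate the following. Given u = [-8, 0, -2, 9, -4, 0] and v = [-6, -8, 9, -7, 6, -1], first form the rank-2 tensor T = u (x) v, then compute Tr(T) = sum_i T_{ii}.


The outer product gives T_{ij} = u_i v_j.
The trace (contraction) is Tr(T) = sum_i T_{ii} = sum_i u_i v_i.
Diagonal entries:
T_{11} = u_1 * v_1 = -8 * -6 = 48
T_{22} = u_2 * v_2 = 0 * -8 = 0
T_{33} = u_3 * v_3 = -2 * 9 = -18
T_{44} = u_4 * v_4 = 9 * -7 = -63
T_{55} = u_5 * v_5 = -4 * 6 = -24
T_{66} = u_6 * v_6 = 0 * -1 = 0
Tr(T) = 48 + 0 + -18 + -63 + -24 + 0 = -57

-57


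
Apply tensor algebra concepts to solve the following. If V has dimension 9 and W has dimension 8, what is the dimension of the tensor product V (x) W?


The dimension of a tensor product is the product of dimensions.
dim(V) = 9, dim(W) = 8
dim(V (x) W) = 9 * 8 = 72

72


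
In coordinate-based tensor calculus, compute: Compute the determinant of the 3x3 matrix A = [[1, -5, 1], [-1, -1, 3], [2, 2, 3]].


Expanding along the first row, det(A) = a11*M_11 - a12*M_12 + a13*M_13, where M_1j is the (1,j) minor.
Minor M_11 = -1*3 - 3*2 = -9
Minor M_12 = -1*3 - 3*2 = -9
Minor M_13 = -1*2 - -1*2 = 0
det = 1*(-9) - -5*(-9) + 1*(0)
    = -9 - 45 + 0
    = -54

-54


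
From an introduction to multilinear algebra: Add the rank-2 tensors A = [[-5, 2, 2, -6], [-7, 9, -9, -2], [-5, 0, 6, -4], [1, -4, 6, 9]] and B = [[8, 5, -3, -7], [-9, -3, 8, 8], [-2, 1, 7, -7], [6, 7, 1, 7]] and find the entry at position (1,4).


Tensor addition is component-wise: (A + B)_{ij} = A_{ij} + B_{ij}.
A_{14} = -6
B_{14} = -7
(A + B)_{14} = -6 + -7 = -13

-13


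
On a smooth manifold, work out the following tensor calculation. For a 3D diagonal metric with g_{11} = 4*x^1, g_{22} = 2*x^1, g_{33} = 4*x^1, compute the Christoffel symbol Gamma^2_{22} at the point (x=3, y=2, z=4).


For a diagonal metric, Gamma^k_{ij} = (1/2) g^{kk} (dg_{ik}/dx_j + dg_{jk}/dx_i - dg_{ij}/dx_k).
The metric is diagonal, so g_{ab} = 0 for a != b.
At the given point: g_{11} = 12, g_{22} = 6, g_{33} = 12
g^{22} = 1/6
dg_{22}/dx_2 = dg_{22}/dx_2 = 0
dg_{22}/dx_2 = dg_{22}/dx_2 = 0
dg_{22}/dx_2 = dg_{22}/dx_2 = 0
Numerator = 0 + 0 - 0 = 0
Gamma^2_{22} = 0 / (2 * 6) = 0

0


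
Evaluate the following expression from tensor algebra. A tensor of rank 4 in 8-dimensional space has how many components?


The number of components of a rank-r tensor in d dimensions is d^r.
Here d = 8 and r = 4.
8^4 = 4096

4096


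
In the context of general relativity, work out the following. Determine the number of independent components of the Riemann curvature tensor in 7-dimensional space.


The Riemann tensor in d dimensions has d^2(d^2 - 1)/12 independent components.
d = 7, so d^2 = 49
d^2 - 1 = 48
d^2(d^2 - 1) = 49 * 48 = 2352
Divide by 12: 2352 / 12 = 196

196


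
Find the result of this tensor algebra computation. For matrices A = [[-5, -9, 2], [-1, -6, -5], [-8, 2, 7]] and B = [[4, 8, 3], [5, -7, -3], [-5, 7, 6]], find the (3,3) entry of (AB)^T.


(AB)^T_{ij} = (AB)_{ji} = sum_k A_{jk} B_{ki}.
For i=3, j=3 we need (AB)_{33}:
A_{31} * B_{13} = -8 * 3 = -24
A_{32} * B_{23} = 2 * -3 = -6
A_{33} * B_{33} = 7 * 6 = 42
Sum = -24 + -6 + 42 = 12

12


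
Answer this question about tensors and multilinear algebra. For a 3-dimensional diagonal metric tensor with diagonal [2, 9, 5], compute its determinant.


For a diagonal metric, the determinant is the product of diagonal entries.
Diagonal entries: 2, 9, 5
det(g) = 2 * 9 * 5 = 90

90


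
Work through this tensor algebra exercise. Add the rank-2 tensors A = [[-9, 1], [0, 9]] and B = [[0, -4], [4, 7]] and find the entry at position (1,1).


Tensor addition is component-wise: (A + B)_{ij} = A_{ij} + B_{ij}.
A_{11} = -9
B_{11} = 0
(A + B)_{11} = -9 + 0 = -9

-9


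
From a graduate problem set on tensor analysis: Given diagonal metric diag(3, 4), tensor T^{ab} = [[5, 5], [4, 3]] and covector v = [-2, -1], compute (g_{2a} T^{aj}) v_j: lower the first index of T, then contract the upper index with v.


Step 1: lower the first index. For a diagonal metric, g_{ia} T^{aj} = g_{ii} T^{ij} (no sum on i).
g_{22} = 4
S_2{}^1 = 4 * T^{21} = 4 * 4 = 16
S_2{}^2 = 4 * T^{22} = 4 * 3 = 12
Step 2: contract S_2{}^j with v_j.
S_2{}^1 * v_1 = 16 * -2 = -32
S_2{}^2 * v_2 = 12 * -1 = -12
Result = -32 + -12 = -44

-44


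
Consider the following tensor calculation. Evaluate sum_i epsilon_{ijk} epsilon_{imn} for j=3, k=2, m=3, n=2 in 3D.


Using the identity: epsilon_{ijk} epsilon_{imn} = delta_{jm} delta_{kn} - delta_{jn} delta_{km}.
delta_{33} = 1
delta_{22} = 1
delta_{32} = 0
delta_{23} = 0
Result = 1 * 1 - 0 * 0 = 1 - 0 = 1

1


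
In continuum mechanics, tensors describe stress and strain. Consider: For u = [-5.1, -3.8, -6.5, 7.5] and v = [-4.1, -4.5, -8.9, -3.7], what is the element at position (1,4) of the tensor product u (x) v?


The outer product entry T_{ij} = u_i * v_j.
We need i=1, j=4.
u_1 = -5.1, v_4 = -3.7
T_{1,4} = -5.1 * -3.7 = 18.87

18.87


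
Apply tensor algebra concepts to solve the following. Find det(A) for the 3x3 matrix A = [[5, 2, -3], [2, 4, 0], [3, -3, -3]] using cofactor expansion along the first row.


Expanding along the first row, det(A) = a11*M_11 - a12*M_12 + a13*M_13, where M_1j is the (1,j) minor.
Minor M_11 = 4*-3 - 0*-3 = -12
Minor M_12 = 2*-3 - 0*3 = -6
Minor M_13 = 2*-3 - 4*3 = -18
det = 5*(-12) - 2*(-6) + -3*(-18)
    = -60 - -12 + 54
    = 6

6


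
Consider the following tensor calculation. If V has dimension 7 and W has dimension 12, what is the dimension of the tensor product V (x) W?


The dimension of a tensor product is the product of dimensions.
dim(V) = 7, dim(W) = 12
dim(V (x) W) = 7 * 12 = 84

84


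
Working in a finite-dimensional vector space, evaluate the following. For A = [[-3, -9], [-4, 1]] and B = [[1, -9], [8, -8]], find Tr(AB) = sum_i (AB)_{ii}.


Tr(AB) = sum_i (AB)_{ii} where (AB)_{ii} = sum_k A_{ik} B_{ki}.
(AB)_{11} = -3*1 + -9*8 = -75
(AB)_{22} = -4*-9 + 1*-8 = 28
Tr(AB) = -75 + 28 = -47

-47


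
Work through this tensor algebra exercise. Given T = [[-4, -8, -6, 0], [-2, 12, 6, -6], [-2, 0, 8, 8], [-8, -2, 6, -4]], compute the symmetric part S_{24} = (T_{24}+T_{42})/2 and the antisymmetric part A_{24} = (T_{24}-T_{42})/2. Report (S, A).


T_{24} = -6
T_{42} = -2
S_{24} = (-6 + -2)/2 = -8/2 = -4
A_{24} = (-6 - -2)/2 = -4/2 = -2
Check: S + A = -4 + -2 = -6 = T_{24}.

(-4, -2)


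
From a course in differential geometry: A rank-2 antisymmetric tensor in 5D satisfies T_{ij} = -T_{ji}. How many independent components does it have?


An antisymmetric rank-2 tensor satisfies A_{ij} = -A_{ji}, so diagonal entries are zero.
The independent components are the upper-triangular entries: C(n, 2) = n(n-1)/2.
n = 5
C(5, 2) = 5 * 4 / 2 = 20 / 2 = 10

10


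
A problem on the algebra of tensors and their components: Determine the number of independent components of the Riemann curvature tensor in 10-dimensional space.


The Riemann tensor in d dimensions has d^2(d^2 - 1)/12 independent components.
d = 10, so d^2 = 100
d^2 - 1 = 99
d^2(d^2 - 1) = 100 * 99 = 9900
Divide by 12: 9900 / 12 = 825

825


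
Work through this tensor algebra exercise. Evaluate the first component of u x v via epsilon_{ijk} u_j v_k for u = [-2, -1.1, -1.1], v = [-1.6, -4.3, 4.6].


(u x v)_1 = sum_{j,k} epsilon_{1jk} u_j v_k. Only permutations of (1,2,3) contribute; the two non-zero terms are:
eps_{123} u_2 v_3 = 1 * -1.1 * 4.6 = -5.06
eps_{132} u_3 v_2 = -1 * -1.1 * -4.3 = -4.73
(u x v)_1 = -9.79

-9.79


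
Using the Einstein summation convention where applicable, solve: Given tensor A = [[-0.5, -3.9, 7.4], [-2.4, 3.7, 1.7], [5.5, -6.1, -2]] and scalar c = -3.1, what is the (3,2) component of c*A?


Scalar multiplication: (cA)_{ij} = c * A_{ij}.
c = -3.1
A_{32} = -6.1
(cA)_{32} = -3.1 * -6.1 = 18.91

18.91


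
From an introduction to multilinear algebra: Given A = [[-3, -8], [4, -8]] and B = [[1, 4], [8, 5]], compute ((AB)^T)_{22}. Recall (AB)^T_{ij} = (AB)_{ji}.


(AB)^T_{ij} = (AB)_{ji} = sum_k A_{jk} B_{ki}.
For i=2, j=2 we need (AB)_{22}:
A_{21} * B_{12} = 4 * 4 = 16
A_{22} * B_{22} = -8 * 5 = -40
Sum = 16 + -40 = -24

-24


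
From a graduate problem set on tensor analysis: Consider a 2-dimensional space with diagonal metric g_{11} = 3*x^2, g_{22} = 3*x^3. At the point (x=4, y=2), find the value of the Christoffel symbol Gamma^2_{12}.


For a diagonal metric, Gamma^k_{ij} = (1/2) g^{kk} (dg_{ik}/dx_j + dg_{jk}/dx_i - dg_{ij}/dx_k).
The metric is diagonal, so g_{ab} = 0 for a != b.
At the given point: g_{11} = 48, g_{22} = 192
g^{22} = 1/192
dg_{12}/dx_2 = 0 (off-diagonal)
dg_{22}/dx_1 = dg_{22}/dx_1 = 144
dg_{12}/dx_2 = 0 (off-diagonal)
Numerator = 0 + 144 - 0 = 144
Gamma^2_{12} = 144 / (2 * 192) = 3/8

3/8


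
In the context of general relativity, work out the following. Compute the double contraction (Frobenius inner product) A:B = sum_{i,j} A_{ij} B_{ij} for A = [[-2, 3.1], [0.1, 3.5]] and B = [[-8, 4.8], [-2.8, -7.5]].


A:B = sum over all i,j of A_{ij} * B_{ij}.
Row 1: -2*-8=16, 3.1*4.8=14.88 => row sum = 30.88
Row 2: 0.1*-2.8=-0.28, 3.5*-7.5=-26.25 => row sum = -26.53
Total = 30.88 + -26.53 = 4.35

4.35


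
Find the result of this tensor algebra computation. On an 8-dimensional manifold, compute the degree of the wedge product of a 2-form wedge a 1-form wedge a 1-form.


The degree of a wedge product is the sum of the degrees of the individual forms.
Degrees: 2, 1, 1
Total degree = 2 + 1 + 1 = 4

4


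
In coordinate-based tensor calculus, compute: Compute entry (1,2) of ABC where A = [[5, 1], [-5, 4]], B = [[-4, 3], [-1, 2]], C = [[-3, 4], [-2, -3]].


(ABC)_{12} = sum_m (AB)_{1m} C_{m2}. First compute row 1 of AB.
(AB)_{11} = 5*-4 + 1*-1 = -21
(AB)_{12} = 5*3 + 1*2 = 17
Now contract with column 2 of C:
(AB)_{11} * C_{12} = -21 * 4 = -84
(AB)_{12} * C_{22} = 17 * -3 = -51
(ABC)_{12} = -84 + -51 = -135

-135


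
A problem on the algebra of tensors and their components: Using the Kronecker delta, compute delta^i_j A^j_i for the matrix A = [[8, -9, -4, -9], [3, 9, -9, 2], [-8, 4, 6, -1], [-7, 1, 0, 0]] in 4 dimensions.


The contraction (trace) of a rank-2 tensor is the sum of its diagonal elements.
Diagonal entries: A[1,1] = 8, A[2,2] = 9, A[3,3] = 6, A[4,4] = 0
Tr(A) = 8 + 9 + 6 + 0 = 23

23


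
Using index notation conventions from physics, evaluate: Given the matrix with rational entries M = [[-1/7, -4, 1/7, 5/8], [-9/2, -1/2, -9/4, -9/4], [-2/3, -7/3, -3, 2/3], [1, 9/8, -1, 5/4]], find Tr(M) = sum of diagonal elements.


The trace is the sum of diagonal entries.
Diagonal: M[1,1] = -1/7, M[2,2] = -1/2, M[3,3] = -3, M[4,4] = 5/4
Tr(M) = -1/7 + -1/2 + -3 + 5/4
Computing step by step:
After adding M[1,1]: -1/7
After adding M[2,2]: -9/14
After adding M[3,3]: -51/14
After adding M[4,4]: -67/28
Tr(M) = -67/28

-67/28


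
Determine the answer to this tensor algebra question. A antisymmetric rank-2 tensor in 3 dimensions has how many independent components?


A antisymmetric rank-2 tensor in d dimensions has d(d-1)/2 independent components.
d = 3
d(d-1)/2 = 3 * 2 / 2 = 6 / 2 = 3

3


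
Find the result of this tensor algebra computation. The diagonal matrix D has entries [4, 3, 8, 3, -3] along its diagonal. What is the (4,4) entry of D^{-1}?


For a diagonal matrix, the inverse has entries (D^{-1})_{ii} = 1/d_{ii}.
The diagonal entries are: d_{11} = 4, d_{22} = 3, d_{33} = 8, d_{44} = 3, d_{55} = -3
We need (D^{-1})_{44} = 1/d_{44} = 1/3 = 1/3

1/3


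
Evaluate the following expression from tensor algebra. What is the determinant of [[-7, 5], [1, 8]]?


For a 2x2 matrix [[a, b], [c, d]], det = a*d - b*c.
a = -7, b = 5, c = 1, d = 8
a*d = -7 * 8 = -56
b*c = 5 * 1 = 5
det = -56 - 5 = -61

-61


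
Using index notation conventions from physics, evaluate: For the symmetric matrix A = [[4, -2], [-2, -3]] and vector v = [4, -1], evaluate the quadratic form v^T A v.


First compute Av:
(Av)_1 = 4*4 + -2*-1 = 18
(Av)_2 = -2*4 + -3*-1 = -5
Av = [18, -5]
Then v^T (Av) = 4*18 + -1*-5
= 72 + 5 = 77

77


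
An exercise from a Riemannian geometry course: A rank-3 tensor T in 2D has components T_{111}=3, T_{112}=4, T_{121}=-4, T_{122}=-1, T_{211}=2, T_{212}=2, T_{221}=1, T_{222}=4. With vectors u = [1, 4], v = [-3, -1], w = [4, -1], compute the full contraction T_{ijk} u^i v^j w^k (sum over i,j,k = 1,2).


S = sum over i,j,k of T_{ijk} u_i v_j w_k. Expanding all 8 terms:
T_{111}*u_1*v_1*w_1 = 3*1*-3*4 = -36  (running total: -36)
T_{112}*u_1*v_1*w_2 = 4*1*-3*-1 = 12  (running total: -24)
T_{121}*u_1*v_2*w_1 = -4*1*-1*4 = 16  (running total: -8)
T_{122}*u_1*v_2*w_2 = -1*1*-1*-1 = -1  (running total: -9)
T_{211}*u_2*v_1*w_1 = 2*4*-3*4 = -96  (running total: -105)
T_{212}*u_2*v_1*w_2 = 2*4*-3*-1 = 24  (running total: -81)
T_{221}*u_2*v_2*w_1 = 1*4*-1*4 = -16  (running total: -97)
T_{222}*u_2*v_2*w_2 = 4*4*-1*-1 = 16  (running total: -81)
S = -81

-81


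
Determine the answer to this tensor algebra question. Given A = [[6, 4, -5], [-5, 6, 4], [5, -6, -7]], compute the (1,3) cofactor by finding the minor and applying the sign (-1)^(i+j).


To find cofactor C_{13}, delete row 1 and column 3.
The resulting 2x2 submatrix is: [[-5, 6], [5, -6]]
Minor M_{13} = -5*-6 - 6*5
  = 30 - 30 = 0
Sign = (-1)^(1+3) = (-1)^4 = 1
Cofactor C_{13} = 1 * 0 = 0

0


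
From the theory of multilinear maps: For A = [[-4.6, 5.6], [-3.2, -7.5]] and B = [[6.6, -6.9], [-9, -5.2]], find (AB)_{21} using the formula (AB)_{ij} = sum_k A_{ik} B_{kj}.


(AB)_{ij} = sum_k A_{ik} B_{kj}.
For i=2, j=1:
A_{21} * B_{11} = -3.2 * 6.6 = -21.12
A_{22} * B_{21} = -7.5 * -9 = 67.5
Sum = -21.12 + 67.5 = 46.38

46.38


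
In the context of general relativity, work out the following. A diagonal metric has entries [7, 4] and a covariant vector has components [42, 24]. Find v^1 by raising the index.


To raise an index with a diagonal metric: v^i = v_i / g_{ii}.
For index 1: v_1 = 42, g_{11} = 7
v^1 = 42 / 7 = 6

6


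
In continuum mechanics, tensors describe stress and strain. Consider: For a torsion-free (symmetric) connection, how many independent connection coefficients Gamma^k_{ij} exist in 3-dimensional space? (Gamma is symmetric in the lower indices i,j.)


Christoffel symbols Gamma^k_{ij} are symmetric in i,j, so there are d * d(d+1)/2 independent symbols.
d = 3
d(d+1)/2 = 3 * 4 / 2 = 6
Total = 3 * 6 = 18

18


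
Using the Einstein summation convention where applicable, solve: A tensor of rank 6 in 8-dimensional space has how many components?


The number of components of a rank-r tensor in d dimensions is d^r.
Here d = 8 and r = 6.
8^6 = 262144

262144


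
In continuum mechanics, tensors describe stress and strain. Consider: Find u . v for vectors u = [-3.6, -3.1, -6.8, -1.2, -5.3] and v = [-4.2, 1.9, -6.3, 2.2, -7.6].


The inner product u . v = sum of u_i * v_i.
Term-by-term: -3.6 * -4.2, -3.1 * 1.9, -6.8 * -6.3, -1.2 * 2.2, -5.3 * -7.6
Products: 15.12, -5.89, 42.84, -2.64, 40.28
Sum = 15.12 + -5.89 + 42.84 + -2.64 + 40.28 = 89.71

89.71


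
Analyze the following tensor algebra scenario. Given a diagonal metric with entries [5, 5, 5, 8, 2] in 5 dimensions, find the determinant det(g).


For a diagonal metric, the determinant is the product of diagonal entries.
Diagonal entries: 5, 5, 5, 8, 2
det(g) = 5 * 5 * 5 * 8 * 2 = 2000

2000


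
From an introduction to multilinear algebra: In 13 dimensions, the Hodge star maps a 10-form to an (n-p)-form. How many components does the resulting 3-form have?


The Hodge dual of a p-form on an n-dimensional manifold is an (n-p)-form.
n = 13, p = 10, so dual degree = 13 - 10 = 3
The number of components is C(n, n-p) = C(13, 3) = 286

286


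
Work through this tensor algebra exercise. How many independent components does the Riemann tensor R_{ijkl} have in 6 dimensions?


The Riemann tensor in d dimensions has d^2(d^2 - 1)/12 independent components.
d = 6, so d^2 = 36
d^2 - 1 = 35
d^2(d^2 - 1) = 36 * 35 = 1260
Divide by 12: 1260 / 12 = 105

105


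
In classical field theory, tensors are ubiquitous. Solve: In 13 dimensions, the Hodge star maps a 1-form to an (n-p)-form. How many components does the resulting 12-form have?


The Hodge dual of a p-form on an n-dimensional manifold is an (n-p)-form.
n = 13, p = 1, so dual degree = 13 - 1 = 12
The number of components is C(n, n-p) = C(13, 12) = 13

13


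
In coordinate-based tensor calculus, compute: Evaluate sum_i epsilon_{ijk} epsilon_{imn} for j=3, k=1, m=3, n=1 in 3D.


Using the identity: epsilon_{ijk} epsilon_{imn} = delta_{jm} delta_{kn} - delta_{jn} delta_{km}.
delta_{33} = 1
delta_{11} = 1
delta_{31} = 0
delta_{13} = 0
Result = 1 * 1 - 0 * 0 = 1 - 0 = 1

1


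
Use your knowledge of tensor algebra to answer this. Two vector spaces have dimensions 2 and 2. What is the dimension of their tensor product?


The dimension of a tensor product is the product of dimensions.
dim(V) = 2, dim(W) = 2
dim(V (x) W) = 2 * 2 = 4

4


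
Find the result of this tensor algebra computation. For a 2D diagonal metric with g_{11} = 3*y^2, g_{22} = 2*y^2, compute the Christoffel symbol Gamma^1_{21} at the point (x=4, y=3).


For a diagonal metric, Gamma^k_{ij} = (1/2) g^{kk} (dg_{ik}/dx_j + dg_{jk}/dx_i - dg_{ij}/dx_k).
The metric is diagonal, so g_{ab} = 0 for a != b.
At the given point: g_{11} = 27, g_{22} = 18
g^{11} = 1/27
dg_{21}/dx_1 = 0 (off-diagonal)
dg_{11}/dx_2 = dg_{11}/dx_2 = 18
dg_{21}/dx_1 = 0 (off-diagonal)
Numerator = 0 + 18 - 0 = 18
Gamma^1_{21} = 18 / (2 * 27) = 1/3

1/3


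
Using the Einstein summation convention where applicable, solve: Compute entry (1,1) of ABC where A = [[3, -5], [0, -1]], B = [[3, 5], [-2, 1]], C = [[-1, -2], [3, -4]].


(ABC)_{11} = sum_m (AB)_{1m} C_{m1}. First compute row 1 of AB.
(AB)_{11} = 3*3 + -5*-2 = 19
(AB)_{12} = 3*5 + -5*1 = 10
Now contract with column 1 of C:
(AB)_{11} * C_{11} = 19 * -1 = -19
(AB)_{12} * C_{21} = 10 * 3 = 30
(ABC)_{11} = -19 + 30 = 11

11


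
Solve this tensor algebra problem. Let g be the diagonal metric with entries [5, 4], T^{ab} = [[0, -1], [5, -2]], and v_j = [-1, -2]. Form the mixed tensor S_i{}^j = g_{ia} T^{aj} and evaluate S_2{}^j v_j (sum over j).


Step 1: lower the first index. For a diagonal metric, g_{ia} T^{aj} = g_{ii} T^{ij} (no sum on i).
g_{22} = 4
S_2{}^1 = 4 * T^{21} = 4 * 5 = 20
S_2{}^2 = 4 * T^{22} = 4 * -2 = -8
Step 2: contract S_2{}^j with v_j.
S_2{}^1 * v_1 = 20 * -1 = -20
S_2{}^2 * v_2 = -8 * -2 = 16
Result = -20 + 16 = -4

-4


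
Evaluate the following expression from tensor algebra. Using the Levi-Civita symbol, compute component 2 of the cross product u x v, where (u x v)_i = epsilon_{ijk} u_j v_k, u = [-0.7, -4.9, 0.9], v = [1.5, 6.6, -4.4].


(u x v)_2 = sum_{j,k} epsilon_{2jk} u_j v_k. Only permutations of (1,2,3) contribute; the two non-zero terms are:
eps_{213} u_1 v_3 = -1 * -0.7 * -4.4 = -3.08
eps_{231} u_3 v_1 = 1 * 0.9 * 1.5 = 1.35
(u x v)_2 = -1.73

-1.73


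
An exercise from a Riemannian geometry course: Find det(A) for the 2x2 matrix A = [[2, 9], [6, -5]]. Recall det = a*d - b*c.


For a 2x2 matrix [[a, b], [c, d]], det = a*d - b*c.
a = 2, b = 9, c = 6, d = -5
a*d = 2 * -5 = -10
b*c = 9 * 6 = 54
det = -10 - 54 = -64

-64


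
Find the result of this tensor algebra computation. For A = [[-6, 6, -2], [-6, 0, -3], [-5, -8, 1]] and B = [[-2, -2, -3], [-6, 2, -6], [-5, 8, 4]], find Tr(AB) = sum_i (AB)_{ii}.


Tr(AB) = sum_i (AB)_{ii} where (AB)_{ii} = sum_k A_{ik} B_{ki}.
(AB)_{11} = -6*-2 + 6*-6 + -2*-5 = -14
(AB)_{22} = -6*-2 + 0*2 + -3*8 = -12
(AB)_{33} = -5*-3 + -8*-6 + 1*4 = 67
Tr(AB) = -14 + -12 + 67 = 41

41


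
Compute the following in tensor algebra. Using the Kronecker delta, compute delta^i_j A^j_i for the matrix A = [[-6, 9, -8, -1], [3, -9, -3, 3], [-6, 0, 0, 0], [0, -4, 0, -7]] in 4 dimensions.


The contraction (trace) of a rank-2 tensor is the sum of its diagonal elements.
Diagonal entries: A[1,1] = -6, A[2,2] = -9, A[3,3] = 0, A[4,4] = -7
Tr(A) = -6 + -9 + 0 + -7 = -22

-22


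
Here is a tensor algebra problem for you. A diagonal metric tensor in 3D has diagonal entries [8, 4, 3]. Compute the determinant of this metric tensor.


For a diagonal metric, the determinant is the product of diagonal entries.
Diagonal entries: 8, 4, 3
det(g) = 8 * 4 * 3 = 96

96


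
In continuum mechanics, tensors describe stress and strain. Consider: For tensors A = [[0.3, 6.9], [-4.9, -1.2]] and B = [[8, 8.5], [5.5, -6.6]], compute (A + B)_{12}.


Tensor addition is component-wise: (A + B)_{ij} = A_{ij} + B_{ij}.
A_{12} = 6.9
B_{12} = 8.5
(A + B)_{12} = 6.9 + 8.5 = 15.4

15.4


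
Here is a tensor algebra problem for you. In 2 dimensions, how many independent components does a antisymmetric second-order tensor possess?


A antisymmetric rank-2 tensor in d dimensions has d(d-1)/2 independent components.
d = 2
d(d-1)/2 = 2 * 1 / 2 = 2 / 2 = 1

1


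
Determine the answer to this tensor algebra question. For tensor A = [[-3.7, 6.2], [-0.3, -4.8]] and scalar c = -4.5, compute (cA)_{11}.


Scalar multiplication: (cA)_{ij} = c * A_{ij}.
c = -4.5
A_{11} = -3.7
(cA)_{11} = -4.5 * -3.7 = 16.65

16.65


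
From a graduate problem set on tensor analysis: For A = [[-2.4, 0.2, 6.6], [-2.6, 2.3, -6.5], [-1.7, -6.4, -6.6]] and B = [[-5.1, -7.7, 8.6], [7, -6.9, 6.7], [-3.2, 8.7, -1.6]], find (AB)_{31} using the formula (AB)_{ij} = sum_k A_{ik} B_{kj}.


(AB)_{ij} = sum_k A_{ik} B_{kj}.
For i=3, j=1:
A_{31} * B_{11} = -1.7 * -5.1 = 8.67
A_{32} * B_{21} = -6.4 * 7 = -44.8
A_{33} * B_{31} = -6.6 * -3.2 = 21.12
Sum = 8.67 + -44.8 + 21.12 = -15.01

-15.01


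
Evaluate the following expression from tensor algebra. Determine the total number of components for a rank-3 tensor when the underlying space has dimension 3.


The number of components of a rank-r tensor in d dimensions is d^r.
Here d = 3 and r = 3.
3^3 = 27

27


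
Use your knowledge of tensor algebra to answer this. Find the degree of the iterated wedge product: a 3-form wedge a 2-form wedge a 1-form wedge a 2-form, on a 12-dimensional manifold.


The degree of a wedge product is the sum of the degrees of the individual forms.
Degrees: 3, 2, 1, 2
Total degree = 3 + 2 + 1 + 2 = 8

8


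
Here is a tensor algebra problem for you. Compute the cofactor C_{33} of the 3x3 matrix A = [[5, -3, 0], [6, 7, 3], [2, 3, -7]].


To find cofactor C_{33}, delete row 3 and column 3.
The resulting 2x2 submatrix is: [[5, -3], [6, 7]]
Minor M_{33} = 5*7 - -3*6
  = 35 - -18 = 53
Sign = (-1)^(3+3) = (-1)^6 = 1
Cofactor C_{33} = 1 * 53 = 53

53


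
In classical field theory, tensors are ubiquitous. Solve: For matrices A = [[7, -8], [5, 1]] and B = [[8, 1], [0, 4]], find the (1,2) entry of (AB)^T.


(AB)^T_{ij} = (AB)_{ji} = sum_k A_{jk} B_{ki}.
For i=1, j=2 we need (AB)_{21}:
A_{21} * B_{11} = 5 * 8 = 40
A_{22} * B_{21} = 1 * 0 = 0
Sum = 40 + 0 = 40

40


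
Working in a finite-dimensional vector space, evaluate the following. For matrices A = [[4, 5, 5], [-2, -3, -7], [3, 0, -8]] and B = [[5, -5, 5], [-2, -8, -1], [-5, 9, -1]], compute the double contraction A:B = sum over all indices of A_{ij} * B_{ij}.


A:B = sum over all i,j of A_{ij} * B_{ij}.
Row 1: 4*5=20, 5*-5=-25, 5*5=25 => row sum = 20
Row 2: -2*-2=4, -3*-8=24, -7*-1=7 => row sum = 35
Row 3: 3*-5=-15, 0*9=0, -8*-1=8 => row sum = -7
Total = 20 + 35 + -7 = 48

48


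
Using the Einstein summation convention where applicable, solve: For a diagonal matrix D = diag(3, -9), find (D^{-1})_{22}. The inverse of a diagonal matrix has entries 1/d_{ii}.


For a diagonal matrix, the inverse has entries (D^{-1})_{ii} = 1/d_{ii}.
The diagonal entries are: d_{11} = 3, d_{22} = -9
We need (D^{-1})_{22} = 1/d_{22} = 1/-9 = -1/9

-1/9


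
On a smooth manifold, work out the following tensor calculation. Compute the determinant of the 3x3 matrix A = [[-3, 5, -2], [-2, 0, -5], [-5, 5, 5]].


Expanding along the first row, det(A) = a11*M_11 - a12*M_12 + a13*M_13, where M_1j is the (1,j) minor.
Minor M_11 = 0*5 - -5*5 = 25
Minor M_12 = -2*5 - -5*-5 = -35
Minor M_13 = -2*5 - 0*-5 = -10
det = -3*(25) - 5*(-35) + -2*(-10)
    = -75 - -175 + 20
    = 120

120
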